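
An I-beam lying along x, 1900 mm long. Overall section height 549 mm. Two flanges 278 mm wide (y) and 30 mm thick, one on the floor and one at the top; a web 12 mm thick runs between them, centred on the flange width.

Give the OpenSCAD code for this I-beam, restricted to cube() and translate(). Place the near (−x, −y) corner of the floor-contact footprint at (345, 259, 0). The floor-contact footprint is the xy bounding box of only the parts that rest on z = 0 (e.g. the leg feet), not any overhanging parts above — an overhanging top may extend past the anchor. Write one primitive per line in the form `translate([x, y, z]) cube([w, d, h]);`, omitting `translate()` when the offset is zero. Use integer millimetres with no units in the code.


translate([345, 259, 0]) cube([1900, 278, 30]);
translate([345, 392, 30]) cube([1900, 12, 489]);
translate([345, 259, 519]) cube([1900, 278, 30]);


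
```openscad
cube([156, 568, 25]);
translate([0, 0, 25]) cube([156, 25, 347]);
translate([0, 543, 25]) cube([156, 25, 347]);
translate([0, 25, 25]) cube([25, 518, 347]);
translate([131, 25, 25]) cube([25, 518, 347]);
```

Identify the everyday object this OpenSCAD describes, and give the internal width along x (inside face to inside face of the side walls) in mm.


An open box. The internal width is 106 mm.

A 156×568 base slab with four walls standing on it — an open box. The base is 156 mm wide and the walls are 25 mm thick, so the internal width is 156 − 2 × 25 = 106 mm.


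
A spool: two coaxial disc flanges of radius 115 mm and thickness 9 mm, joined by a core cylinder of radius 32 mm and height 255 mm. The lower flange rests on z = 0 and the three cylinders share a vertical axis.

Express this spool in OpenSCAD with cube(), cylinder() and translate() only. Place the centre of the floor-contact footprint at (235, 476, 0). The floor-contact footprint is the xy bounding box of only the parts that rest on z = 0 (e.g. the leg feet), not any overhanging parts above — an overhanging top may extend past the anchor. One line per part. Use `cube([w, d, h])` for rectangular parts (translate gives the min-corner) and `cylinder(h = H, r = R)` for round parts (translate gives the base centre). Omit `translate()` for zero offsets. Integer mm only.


translate([235, 476, 0]) cylinder(h = 9, r = 115);
translate([235, 476, 9]) cylinder(h = 255, r = 32);
translate([235, 476, 264]) cylinder(h = 9, r = 115);


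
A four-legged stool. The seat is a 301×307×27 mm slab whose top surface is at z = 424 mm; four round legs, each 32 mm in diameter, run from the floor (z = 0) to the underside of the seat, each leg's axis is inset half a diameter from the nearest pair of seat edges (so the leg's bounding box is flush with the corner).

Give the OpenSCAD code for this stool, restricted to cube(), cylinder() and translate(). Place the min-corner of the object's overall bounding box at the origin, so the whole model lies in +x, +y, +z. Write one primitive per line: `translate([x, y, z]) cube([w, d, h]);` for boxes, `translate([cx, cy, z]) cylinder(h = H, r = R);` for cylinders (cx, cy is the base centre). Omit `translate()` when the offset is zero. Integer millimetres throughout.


translate([0, 0, 397]) cube([301, 307, 27]);
translate([16, 16, 0]) cylinder(h = 397, r = 16);
translate([285, 16, 0]) cylinder(h = 397, r = 16);
translate([16, 291, 0]) cylinder(h = 397, r = 16);
translate([285, 291, 0]) cylinder(h = 397, r = 16);


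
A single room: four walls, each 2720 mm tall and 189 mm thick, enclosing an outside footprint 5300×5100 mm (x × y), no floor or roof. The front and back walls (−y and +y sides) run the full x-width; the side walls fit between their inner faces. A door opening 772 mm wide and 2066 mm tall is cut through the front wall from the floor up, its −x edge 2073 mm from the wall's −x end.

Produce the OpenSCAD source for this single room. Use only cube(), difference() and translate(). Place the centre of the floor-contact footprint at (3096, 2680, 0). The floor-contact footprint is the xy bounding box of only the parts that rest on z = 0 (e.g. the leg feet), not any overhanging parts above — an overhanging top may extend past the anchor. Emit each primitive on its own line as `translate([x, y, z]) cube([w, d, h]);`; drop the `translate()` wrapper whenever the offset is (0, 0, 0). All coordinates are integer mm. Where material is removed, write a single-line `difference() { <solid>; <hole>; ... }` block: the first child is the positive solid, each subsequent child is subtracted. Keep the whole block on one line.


difference() { translate([446, 130, 0]) cube([5300, 189, 2720]); translate([2519, 130, 0]) cube([772, 189, 2066]); }
translate([446, 5041, 0]) cube([5300, 189, 2720]);
translate([446, 319, 0]) cube([189, 4722, 2720]);
translate([5557, 319, 0]) cube([189, 4722, 2720]);


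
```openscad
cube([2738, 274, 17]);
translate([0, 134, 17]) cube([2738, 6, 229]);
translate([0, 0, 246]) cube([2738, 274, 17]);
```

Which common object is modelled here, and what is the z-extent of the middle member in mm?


An I-beam. The web height is 229 mm.

Two wide flanges with a thin centred web — an I-beam. Overall 263 mm minus two 17 mm flanges gives a web of 263 − 2·17 = 229 mm.


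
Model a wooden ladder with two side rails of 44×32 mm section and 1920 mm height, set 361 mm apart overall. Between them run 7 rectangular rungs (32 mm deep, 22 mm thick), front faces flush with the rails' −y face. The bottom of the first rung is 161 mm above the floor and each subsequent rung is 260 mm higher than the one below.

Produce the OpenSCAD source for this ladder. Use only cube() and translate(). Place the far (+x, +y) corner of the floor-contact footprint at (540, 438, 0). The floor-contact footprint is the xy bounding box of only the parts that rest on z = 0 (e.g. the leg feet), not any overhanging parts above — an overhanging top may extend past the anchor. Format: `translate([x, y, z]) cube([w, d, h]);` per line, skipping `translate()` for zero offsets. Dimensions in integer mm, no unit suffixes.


translate([179, 406, 0]) cube([44, 32, 1920]);
translate([496, 406, 0]) cube([44, 32, 1920]);
translate([223, 406, 161]) cube([273, 32, 22]);
translate([223, 406, 421]) cube([273, 32, 22]);
translate([223, 406, 681]) cube([273, 32, 22]);
translate([223, 406, 941]) cube([273, 32, 22]);
translate([223, 406, 1201]) cube([273, 32, 22]);
translate([223, 406, 1461]) cube([273, 32, 22]);
translate([223, 406, 1721]) cube([273, 32, 22]);


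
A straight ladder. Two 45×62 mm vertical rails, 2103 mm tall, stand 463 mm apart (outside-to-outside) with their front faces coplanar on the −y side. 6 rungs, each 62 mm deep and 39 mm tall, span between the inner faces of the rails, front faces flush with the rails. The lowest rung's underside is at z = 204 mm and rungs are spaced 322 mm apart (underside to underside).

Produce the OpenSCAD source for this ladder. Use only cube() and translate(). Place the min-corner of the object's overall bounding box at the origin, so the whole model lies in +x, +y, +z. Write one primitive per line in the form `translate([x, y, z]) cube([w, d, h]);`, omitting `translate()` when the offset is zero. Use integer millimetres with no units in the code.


cube([45, 62, 2103]);
translate([418, 0, 0]) cube([45, 62, 2103]);
translate([45, 0, 204]) cube([373, 62, 39]);
translate([45, 0, 526]) cube([373, 62, 39]);
translate([45, 0, 848]) cube([373, 62, 39]);
translate([45, 0, 1170]) cube([373, 62, 39]);
translate([45, 0, 1492]) cube([373, 62, 39]);
translate([45, 0, 1814]) cube([373, 62, 39]);


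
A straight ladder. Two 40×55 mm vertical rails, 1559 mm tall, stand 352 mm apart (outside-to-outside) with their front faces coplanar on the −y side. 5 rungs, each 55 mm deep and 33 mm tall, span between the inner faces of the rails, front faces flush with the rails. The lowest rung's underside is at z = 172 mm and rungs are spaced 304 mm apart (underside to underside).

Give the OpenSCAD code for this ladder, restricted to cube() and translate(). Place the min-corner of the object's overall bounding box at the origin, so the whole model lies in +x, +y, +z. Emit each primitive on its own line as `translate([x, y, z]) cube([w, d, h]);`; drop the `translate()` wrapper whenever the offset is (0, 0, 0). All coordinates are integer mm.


cube([40, 55, 1559]);
translate([312, 0, 0]) cube([40, 55, 1559]);
translate([40, 0, 172]) cube([272, 55, 33]);
translate([40, 0, 476]) cube([272, 55, 33]);
translate([40, 0, 780]) cube([272, 55, 33]);
translate([40, 0, 1084]) cube([272, 55, 33]);
translate([40, 0, 1388]) cube([272, 55, 33]);


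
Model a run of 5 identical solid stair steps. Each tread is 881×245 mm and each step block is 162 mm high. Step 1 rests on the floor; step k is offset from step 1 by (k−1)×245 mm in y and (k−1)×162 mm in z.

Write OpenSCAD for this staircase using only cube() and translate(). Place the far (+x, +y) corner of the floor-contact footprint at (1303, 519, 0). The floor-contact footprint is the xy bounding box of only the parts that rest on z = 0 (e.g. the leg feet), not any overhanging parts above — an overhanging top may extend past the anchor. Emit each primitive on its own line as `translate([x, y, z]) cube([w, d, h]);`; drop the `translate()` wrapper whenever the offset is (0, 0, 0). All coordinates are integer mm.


translate([422, 274, 0]) cube([881, 245, 162]);
translate([422, 519, 162]) cube([881, 245, 162]);
translate([422, 764, 324]) cube([881, 245, 162]);
translate([422, 1009, 486]) cube([881, 245, 162]);
translate([422, 1254, 648]) cube([881, 245, 162]);


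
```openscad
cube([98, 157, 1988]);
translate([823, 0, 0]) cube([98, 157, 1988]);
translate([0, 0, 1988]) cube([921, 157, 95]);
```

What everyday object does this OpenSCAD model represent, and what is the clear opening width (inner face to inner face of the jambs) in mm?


A door frame. The clear opening width is 725 mm.

Two 1988 mm tall posts with a header on top — a door frame. The left jamb is 98 mm wide at x = 0; the right jamb starts at x = 823. The clear opening is 823 − 98 = 725 mm.


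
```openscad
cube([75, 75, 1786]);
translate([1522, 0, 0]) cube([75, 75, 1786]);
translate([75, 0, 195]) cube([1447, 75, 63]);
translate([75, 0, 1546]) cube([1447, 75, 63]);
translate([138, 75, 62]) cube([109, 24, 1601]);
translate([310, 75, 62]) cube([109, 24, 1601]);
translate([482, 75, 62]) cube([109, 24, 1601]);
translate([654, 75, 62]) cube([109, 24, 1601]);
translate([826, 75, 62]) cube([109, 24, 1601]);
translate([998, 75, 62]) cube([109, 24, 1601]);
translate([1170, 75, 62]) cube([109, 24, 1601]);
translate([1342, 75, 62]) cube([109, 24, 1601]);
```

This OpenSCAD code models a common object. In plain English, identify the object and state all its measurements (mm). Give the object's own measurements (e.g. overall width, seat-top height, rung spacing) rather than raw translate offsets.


A fence section. Two 75×75 mm posts, 1786 mm tall, stand on the floor with a clear span of 1447 mm between their inner faces. Two horizontal rails of 75×63 mm section span the gap between the posts with their undersides at z = 195 mm and z = 1546 mm, flush with the posts' −y face. 8 pickets, each 109 mm wide, 24 mm thick and 1601 mm tall, are fixed to the +y face of the rails with their bottoms at z = 62 mm, spaced across the span with a 63 mm gap after the −x post and between neighbouring pickets, with 71 mm left before the +x post.


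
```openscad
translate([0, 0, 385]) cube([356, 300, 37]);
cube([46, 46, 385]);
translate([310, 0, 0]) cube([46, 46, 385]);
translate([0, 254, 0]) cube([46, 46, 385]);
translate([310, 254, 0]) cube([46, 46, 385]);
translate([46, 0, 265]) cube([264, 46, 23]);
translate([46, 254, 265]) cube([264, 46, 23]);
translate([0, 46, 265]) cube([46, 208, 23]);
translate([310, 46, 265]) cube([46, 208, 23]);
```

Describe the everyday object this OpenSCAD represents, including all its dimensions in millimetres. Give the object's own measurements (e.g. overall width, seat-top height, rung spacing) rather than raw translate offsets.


A four-legged stool. The seat is a 356×300×37 mm slab whose top surface is at z = 422 mm; four square legs, each 46×46 mm in cross-section, run from the floor (z = 0) to the underside of the seat, each flush with a corner of the seat. Four stretchers, 46 mm wide and 23 mm tall, connect adjacent legs with their undersides at z = 265 mm, each running between the inner faces of the legs it joins and aligned with the legs' outer faces on the other axis.


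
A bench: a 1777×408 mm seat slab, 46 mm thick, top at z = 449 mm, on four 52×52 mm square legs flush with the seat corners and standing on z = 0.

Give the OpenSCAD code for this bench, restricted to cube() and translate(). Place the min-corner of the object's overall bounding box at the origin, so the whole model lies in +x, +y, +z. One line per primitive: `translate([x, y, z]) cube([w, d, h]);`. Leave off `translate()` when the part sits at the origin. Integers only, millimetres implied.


translate([0, 0, 403]) cube([1777, 408, 46]);
cube([52, 52, 403]);
translate([0, 356, 0]) cube([52, 52, 403]);
translate([1725, 0, 0]) cube([52, 52, 403]);
translate([1725, 356, 0]) cube([52, 52, 403]);


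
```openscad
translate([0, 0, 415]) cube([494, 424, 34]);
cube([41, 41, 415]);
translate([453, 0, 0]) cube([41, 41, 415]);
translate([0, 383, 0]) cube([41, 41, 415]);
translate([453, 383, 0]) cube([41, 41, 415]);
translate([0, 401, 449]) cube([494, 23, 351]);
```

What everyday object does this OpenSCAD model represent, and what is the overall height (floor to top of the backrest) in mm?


A chair. The overall height is 800 mm.

A slab on four corner posts with a tall panel at the back — a chair. The seat slab sits at z = 415 with thickness 34, and the 351 mm backrest starts at the seat top, so the overall height is 415 + 34 + 351 = 800 mm.


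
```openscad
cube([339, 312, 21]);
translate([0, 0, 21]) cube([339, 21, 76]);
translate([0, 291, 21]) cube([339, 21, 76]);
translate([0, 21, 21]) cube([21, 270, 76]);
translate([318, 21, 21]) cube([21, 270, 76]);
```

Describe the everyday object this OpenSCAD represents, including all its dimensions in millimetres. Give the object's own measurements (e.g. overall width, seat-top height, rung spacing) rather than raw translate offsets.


An open-topped rectangular box: outside dimensions 339×312×97 mm, with a uniform wall and base thickness of 21 mm. The base is a full 339×312 slab on the floor; four walls sit on top of the base. The front and back walls (the −y and +y sides) span the full width; the two side walls fit between them.


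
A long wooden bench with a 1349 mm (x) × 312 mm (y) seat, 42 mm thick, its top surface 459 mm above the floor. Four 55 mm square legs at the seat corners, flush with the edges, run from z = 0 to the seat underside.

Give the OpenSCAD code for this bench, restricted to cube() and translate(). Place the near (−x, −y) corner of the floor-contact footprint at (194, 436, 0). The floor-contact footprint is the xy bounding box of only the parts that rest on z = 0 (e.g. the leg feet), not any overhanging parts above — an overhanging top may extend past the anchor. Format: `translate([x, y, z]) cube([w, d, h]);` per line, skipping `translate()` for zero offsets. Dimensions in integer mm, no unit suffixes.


translate([194, 436, 417]) cube([1349, 312, 42]);
translate([194, 436, 0]) cube([55, 55, 417]);
translate([194, 693, 0]) cube([55, 55, 417]);
translate([1488, 436, 0]) cube([55, 55, 417]);
translate([1488, 693, 0]) cube([55, 55, 417]);


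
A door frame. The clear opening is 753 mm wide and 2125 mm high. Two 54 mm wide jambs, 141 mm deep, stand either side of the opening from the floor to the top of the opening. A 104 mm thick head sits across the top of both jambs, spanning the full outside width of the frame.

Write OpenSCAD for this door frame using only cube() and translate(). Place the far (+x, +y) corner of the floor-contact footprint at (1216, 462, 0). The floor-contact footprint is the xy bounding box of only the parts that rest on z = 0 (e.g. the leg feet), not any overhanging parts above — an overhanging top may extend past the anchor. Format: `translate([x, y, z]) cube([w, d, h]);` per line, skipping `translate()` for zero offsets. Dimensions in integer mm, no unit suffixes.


translate([355, 321, 0]) cube([54, 141, 2125]);
translate([1162, 321, 0]) cube([54, 141, 2125]);
translate([355, 321, 2125]) cube([861, 141, 104]);


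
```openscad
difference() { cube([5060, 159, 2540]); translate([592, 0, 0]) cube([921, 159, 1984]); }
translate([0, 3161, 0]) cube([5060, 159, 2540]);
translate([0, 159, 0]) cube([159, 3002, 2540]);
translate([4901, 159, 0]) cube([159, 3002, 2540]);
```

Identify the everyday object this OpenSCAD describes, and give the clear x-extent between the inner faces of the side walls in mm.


A single room. The interior width is 4742 mm.

Four walls enclosing a rectangle with a door in the front wall — a room. Outside width 5060 minus two 159 mm walls gives 4742 mm.


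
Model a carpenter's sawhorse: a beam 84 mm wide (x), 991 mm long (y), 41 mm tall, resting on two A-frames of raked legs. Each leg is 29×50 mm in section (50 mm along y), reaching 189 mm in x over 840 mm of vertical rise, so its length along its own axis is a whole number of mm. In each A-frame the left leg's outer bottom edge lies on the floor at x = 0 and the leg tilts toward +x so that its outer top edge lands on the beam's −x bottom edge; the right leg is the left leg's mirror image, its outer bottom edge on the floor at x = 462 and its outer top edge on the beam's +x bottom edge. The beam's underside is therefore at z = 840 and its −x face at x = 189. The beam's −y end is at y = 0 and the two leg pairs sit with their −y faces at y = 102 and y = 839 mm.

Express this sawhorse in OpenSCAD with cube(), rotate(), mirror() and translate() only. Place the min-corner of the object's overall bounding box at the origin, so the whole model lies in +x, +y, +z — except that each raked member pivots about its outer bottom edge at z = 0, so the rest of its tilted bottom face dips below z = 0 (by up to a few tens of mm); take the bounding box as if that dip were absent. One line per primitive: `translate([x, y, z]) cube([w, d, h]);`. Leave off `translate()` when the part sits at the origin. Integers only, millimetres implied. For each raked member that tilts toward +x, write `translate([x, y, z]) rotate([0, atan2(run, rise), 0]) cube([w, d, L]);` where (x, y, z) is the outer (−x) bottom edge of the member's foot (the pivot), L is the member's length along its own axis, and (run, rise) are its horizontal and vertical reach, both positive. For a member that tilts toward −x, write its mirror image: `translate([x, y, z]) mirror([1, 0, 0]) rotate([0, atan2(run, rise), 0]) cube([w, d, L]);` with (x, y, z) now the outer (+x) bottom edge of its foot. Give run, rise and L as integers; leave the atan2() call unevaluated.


translate([189, 0, 840]) cube([84, 991, 41]);
translate([0, 102, 0]) rotate([0, atan2(189, 840), 0]) cube([29, 50, 861]);
translate([462, 102, 0]) mirror([1, 0, 0]) rotate([0, atan2(189, 840), 0]) cube([29, 50, 861]);
translate([0, 839, 0]) rotate([0, atan2(189, 840), 0]) cube([29, 50, 861]);
translate([462, 839, 0]) mirror([1, 0, 0]) rotate([0, atan2(189, 840), 0]) cube([29, 50, 861]);


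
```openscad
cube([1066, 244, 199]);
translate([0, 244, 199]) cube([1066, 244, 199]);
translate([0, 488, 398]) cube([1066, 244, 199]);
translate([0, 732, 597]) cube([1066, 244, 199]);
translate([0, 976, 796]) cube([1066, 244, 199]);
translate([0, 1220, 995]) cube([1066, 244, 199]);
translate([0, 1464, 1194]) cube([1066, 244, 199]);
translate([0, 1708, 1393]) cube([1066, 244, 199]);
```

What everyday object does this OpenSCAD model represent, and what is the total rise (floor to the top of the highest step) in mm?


A staircase. The total rise is 1592 mm.

8 identical blocks, each offset up and back from the previous — a staircase. Each step is 199 mm tall and there are 8 of them, so the total rise is 8 × 199 = 1592 mm.


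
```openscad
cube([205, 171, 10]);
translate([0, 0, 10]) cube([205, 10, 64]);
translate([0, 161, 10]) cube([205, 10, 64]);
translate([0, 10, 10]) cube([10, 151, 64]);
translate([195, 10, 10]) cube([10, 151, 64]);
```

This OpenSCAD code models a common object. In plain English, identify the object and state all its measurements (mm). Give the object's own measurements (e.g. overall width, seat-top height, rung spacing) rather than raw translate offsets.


An open-topped rectangular box: outside dimensions 205×171×74 mm, with a uniform wall and base thickness of 10 mm. The base is a full 205×171 slab on the floor; four walls sit on top of the base. The front and back walls (the −y and +y sides) span the full width; the two side walls fit between them.


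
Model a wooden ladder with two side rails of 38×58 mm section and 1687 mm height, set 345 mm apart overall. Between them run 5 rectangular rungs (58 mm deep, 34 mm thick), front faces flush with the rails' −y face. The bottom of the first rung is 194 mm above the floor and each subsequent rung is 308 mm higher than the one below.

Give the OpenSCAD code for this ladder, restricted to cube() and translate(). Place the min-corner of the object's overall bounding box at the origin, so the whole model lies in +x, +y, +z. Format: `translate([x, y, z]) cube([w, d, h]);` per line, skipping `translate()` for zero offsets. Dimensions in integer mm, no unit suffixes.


cube([38, 58, 1687]);
translate([307, 0, 0]) cube([38, 58, 1687]);
translate([38, 0, 194]) cube([269, 58, 34]);
translate([38, 0, 502]) cube([269, 58, 34]);
translate([38, 0, 810]) cube([269, 58, 34]);
translate([38, 0, 1118]) cube([269, 58, 34]);
translate([38, 0, 1426]) cube([269, 58, 34]);


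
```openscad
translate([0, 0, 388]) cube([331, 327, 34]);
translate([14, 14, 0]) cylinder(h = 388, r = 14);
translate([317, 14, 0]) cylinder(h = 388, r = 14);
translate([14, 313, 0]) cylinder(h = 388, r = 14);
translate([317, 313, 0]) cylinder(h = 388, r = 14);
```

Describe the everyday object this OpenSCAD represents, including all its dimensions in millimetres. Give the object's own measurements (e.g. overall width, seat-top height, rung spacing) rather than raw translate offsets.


A simple wooden stool: a rectangular seat 331 mm (x) by 327 mm (y), 34 mm thick, top face at z = 422 mm, on four round legs, each 28 mm in diameter. The legs rest on z = 0, each leg's axis is inset half a diameter from the nearest pair of seat edges (so the leg's bounding box is flush with the corner).


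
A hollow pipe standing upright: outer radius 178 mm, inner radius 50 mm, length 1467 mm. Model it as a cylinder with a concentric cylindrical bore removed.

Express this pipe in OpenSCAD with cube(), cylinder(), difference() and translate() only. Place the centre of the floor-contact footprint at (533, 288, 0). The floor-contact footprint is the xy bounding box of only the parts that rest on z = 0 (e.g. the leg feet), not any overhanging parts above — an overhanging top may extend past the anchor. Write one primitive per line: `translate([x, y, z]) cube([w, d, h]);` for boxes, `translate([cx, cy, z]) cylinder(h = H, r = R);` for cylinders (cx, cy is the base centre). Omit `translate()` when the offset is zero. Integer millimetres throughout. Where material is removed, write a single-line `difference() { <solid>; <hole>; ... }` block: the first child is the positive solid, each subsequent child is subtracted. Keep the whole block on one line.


difference() { translate([533, 288, 0]) cylinder(h = 1467, r = 178); translate([533, 288, 0]) cylinder(h = 1467, r = 50); }


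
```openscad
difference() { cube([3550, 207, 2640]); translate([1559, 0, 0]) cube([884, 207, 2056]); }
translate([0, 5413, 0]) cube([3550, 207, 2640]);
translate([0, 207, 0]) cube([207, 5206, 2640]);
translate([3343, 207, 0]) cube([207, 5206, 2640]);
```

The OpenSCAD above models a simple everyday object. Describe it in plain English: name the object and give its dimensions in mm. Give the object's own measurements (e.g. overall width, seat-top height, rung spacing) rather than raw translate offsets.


A single room: four walls, each 2640 mm tall and 207 mm thick, enclosing an outside footprint 3550×5620 mm (x × y), no floor or roof. The front and back walls (−y and +y sides) run the full x-width; the side walls fit between their inner faces. A door opening 884 mm wide and 2056 mm tall is cut through the front wall from the floor up, its −x edge 1559 mm from the wall's −x end.


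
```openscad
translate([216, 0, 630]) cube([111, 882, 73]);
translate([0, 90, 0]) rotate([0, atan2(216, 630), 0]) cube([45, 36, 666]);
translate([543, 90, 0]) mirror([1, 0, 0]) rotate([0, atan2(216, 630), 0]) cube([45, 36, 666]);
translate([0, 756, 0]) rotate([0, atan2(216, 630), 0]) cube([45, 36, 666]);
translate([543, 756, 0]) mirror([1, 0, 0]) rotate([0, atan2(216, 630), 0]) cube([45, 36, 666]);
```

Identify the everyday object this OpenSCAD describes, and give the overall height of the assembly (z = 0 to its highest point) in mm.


A sawhorse. The overall height is 703 mm.

A beam across two mirrored pairs of raked legs — a sawhorse. The beam's underside is at z = 630 (matching the legs' vertical rise in atan2(216, 630)) and the beam is 73 mm tall, so its top is at 630 + 73 = 703 mm. The raked legs top out at the beam's underside, so that is the highest point.


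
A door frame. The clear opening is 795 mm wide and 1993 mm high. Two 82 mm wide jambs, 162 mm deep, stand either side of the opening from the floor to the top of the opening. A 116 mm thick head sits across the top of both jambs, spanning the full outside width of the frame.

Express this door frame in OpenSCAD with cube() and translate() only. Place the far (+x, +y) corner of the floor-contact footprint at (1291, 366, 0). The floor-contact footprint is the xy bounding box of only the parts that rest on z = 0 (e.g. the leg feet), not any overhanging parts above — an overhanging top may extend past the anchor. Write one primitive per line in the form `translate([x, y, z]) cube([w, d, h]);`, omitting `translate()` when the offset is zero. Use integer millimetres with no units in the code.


translate([332, 204, 0]) cube([82, 162, 1993]);
translate([1209, 204, 0]) cube([82, 162, 1993]);
translate([332, 204, 1993]) cube([959, 162, 116]);


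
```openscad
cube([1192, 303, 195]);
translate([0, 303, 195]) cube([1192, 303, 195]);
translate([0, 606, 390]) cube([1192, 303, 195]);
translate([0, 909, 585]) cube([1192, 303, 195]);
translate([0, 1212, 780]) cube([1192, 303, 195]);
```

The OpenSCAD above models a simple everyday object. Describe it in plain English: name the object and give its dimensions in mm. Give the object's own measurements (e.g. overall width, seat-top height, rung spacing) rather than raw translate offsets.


A straight staircase of 5 solid steps. Each step is 1192 mm wide (x), 303 mm deep (y, the going) and 195 mm tall (the rise). The first step rests on the floor; each subsequent step sits one going further in +y and one rise higher in +z, directly behind and above the previous step with no overlap.


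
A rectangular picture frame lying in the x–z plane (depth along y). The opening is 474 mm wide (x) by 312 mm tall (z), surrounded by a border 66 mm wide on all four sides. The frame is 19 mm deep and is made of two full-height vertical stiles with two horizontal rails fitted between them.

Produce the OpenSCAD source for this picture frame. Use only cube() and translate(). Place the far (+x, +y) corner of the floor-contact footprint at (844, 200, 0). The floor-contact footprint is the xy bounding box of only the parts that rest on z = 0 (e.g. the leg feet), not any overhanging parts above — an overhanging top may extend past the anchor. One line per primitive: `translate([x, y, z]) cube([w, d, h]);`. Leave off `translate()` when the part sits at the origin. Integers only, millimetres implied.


translate([238, 181, 0]) cube([66, 19, 444]);
translate([778, 181, 0]) cube([66, 19, 444]);
translate([304, 181, 0]) cube([474, 19, 66]);
translate([304, 181, 378]) cube([474, 19, 66]);


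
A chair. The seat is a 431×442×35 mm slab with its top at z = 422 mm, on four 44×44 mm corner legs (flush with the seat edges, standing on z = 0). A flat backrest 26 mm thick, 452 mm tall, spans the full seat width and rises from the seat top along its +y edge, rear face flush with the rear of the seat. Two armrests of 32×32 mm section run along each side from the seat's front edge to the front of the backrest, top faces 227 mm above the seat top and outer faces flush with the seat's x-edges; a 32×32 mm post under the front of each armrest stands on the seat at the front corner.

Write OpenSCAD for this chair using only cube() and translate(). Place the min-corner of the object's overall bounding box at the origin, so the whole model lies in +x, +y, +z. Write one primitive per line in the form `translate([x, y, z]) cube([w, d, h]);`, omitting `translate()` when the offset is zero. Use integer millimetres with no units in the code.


// leg_h = 422 - 35 = 387
// arm post h = 227 - 32 = 195
translate([0, 0, 387]) cube([431, 442, 35]);
cube([44, 44, 387]);
translate([387, 0, 0]) cube([44, 44, 387]);
translate([0, 398, 0]) cube([44, 44, 387]);
translate([387, 398, 0]) cube([44, 44, 387]);
translate([0, 416, 422]) cube([431, 26, 452]);
translate([0, 0, 617]) cube([32, 416, 32]);
translate([399, 0, 617]) cube([32, 416, 32]);
translate([0, 0, 422]) cube([32, 32, 195]);
translate([399, 0, 422]) cube([32, 32, 195]);


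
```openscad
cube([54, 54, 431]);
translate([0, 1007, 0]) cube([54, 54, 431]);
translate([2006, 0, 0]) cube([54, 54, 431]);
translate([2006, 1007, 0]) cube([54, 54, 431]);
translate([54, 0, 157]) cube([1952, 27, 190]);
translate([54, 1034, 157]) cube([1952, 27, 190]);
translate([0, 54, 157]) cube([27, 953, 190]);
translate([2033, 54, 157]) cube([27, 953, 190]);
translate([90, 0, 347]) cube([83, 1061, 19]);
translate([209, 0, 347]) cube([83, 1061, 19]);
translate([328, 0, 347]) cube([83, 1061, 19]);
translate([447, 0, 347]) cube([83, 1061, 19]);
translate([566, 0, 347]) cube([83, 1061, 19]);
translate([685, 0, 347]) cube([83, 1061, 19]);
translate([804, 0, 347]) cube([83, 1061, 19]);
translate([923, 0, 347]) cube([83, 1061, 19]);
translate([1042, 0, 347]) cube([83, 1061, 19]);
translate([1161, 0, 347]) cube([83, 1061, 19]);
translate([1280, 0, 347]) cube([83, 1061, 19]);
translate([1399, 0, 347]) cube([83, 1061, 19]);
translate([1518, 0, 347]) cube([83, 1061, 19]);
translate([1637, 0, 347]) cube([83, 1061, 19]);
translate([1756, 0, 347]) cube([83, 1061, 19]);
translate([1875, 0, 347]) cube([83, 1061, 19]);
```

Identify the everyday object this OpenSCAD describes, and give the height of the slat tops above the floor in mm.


A bed frame. The slat-top height is 366 mm.

Four posts, four rails, and a row of slats — a bed frame. Slats sit on the rails at z = 157 + 190 = 347; with slat thickness 19, the top is 366 mm.


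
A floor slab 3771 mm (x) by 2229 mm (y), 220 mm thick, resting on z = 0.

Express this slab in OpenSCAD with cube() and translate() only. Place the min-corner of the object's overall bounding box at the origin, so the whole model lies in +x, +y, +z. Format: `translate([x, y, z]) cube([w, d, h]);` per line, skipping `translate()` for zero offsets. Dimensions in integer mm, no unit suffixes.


cube([3771, 2229, 220]);


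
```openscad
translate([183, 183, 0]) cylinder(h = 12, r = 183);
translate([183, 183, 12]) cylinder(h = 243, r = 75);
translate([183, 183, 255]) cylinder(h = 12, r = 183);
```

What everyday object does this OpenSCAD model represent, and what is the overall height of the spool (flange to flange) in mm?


A spool. The overall height is 267 mm.

Three coaxial cylinders, large–small–large — a spool. Two 12 mm flanges and a 243 mm core give 12 + 243 + 12 = 267 mm.


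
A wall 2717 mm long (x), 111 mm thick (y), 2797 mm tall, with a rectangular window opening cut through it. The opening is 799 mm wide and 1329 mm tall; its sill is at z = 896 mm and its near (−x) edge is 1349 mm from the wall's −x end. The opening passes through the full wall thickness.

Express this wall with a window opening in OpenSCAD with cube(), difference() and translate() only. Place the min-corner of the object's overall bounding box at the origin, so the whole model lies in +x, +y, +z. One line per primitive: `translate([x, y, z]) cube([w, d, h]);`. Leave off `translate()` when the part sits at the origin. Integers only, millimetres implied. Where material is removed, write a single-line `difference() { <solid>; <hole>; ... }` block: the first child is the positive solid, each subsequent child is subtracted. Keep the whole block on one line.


difference() { cube([2717, 111, 2797]); translate([1349, 0, 896]) cube([799, 111, 1329]); }


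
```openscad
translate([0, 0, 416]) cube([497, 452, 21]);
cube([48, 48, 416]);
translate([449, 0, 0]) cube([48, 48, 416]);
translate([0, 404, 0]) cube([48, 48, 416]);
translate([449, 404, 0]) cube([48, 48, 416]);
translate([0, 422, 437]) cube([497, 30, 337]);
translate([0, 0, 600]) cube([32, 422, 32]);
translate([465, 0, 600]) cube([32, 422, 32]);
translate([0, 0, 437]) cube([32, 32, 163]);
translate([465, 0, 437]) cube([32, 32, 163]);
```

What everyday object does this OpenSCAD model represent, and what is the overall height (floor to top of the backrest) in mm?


A chair. The overall height is 774 mm.

A slab on four corner posts with a tall panel at the back — a chair. The seat slab sits at z = 416 with thickness 21, and the 337 mm backrest starts at the seat top, so the overall height is 416 + 21 + 337 = 774 mm.


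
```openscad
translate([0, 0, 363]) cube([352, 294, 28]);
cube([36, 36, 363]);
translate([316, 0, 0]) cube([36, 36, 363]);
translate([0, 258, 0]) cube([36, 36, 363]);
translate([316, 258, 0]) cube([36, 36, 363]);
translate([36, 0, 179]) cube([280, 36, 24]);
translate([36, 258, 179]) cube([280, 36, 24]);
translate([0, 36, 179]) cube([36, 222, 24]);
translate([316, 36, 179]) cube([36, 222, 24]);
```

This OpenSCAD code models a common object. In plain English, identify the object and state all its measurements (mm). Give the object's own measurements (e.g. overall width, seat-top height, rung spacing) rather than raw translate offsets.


A simple wooden stool: a rectangular seat 352 mm (x) by 294 mm (y), 28 mm thick, top face at z = 391 mm, on four square legs, each 36×36 mm in cross-section. The legs rest on z = 0, each flush with a corner of the seat. Four stretchers, 36 mm wide and 24 mm tall, connect adjacent legs with their undersides at z = 179 mm, each running between the inner faces of the legs it joins and aligned with the legs' outer faces on the other axis.


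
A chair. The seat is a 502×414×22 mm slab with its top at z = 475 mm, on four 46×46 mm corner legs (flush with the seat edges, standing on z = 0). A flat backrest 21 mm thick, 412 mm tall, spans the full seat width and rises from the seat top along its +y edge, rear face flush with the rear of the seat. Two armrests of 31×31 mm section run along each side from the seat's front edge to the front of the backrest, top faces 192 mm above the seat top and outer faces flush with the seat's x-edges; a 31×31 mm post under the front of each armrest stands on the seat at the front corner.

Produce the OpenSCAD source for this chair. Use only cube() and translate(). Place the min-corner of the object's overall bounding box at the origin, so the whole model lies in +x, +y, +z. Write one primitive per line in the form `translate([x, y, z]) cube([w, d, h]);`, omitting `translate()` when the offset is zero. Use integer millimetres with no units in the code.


translate([0, 0, 453]) cube([502, 414, 22]);
cube([46, 46, 453]);
translate([456, 0, 0]) cube([46, 46, 453]);
translate([0, 368, 0]) cube([46, 46, 453]);
translate([456, 368, 0]) cube([46, 46, 453]);
translate([0, 393, 475]) cube([502, 21, 412]);
translate([0, 0, 636]) cube([31, 393, 31]);
translate([471, 0, 636]) cube([31, 393, 31]);
translate([0, 0, 475]) cube([31, 31, 161]);
translate([471, 0, 475]) cube([31, 31, 161]);


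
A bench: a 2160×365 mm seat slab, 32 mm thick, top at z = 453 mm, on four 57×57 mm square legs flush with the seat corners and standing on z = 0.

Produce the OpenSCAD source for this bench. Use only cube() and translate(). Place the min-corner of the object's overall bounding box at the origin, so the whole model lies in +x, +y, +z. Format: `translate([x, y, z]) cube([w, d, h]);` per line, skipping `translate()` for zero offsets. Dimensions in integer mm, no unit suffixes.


translate([0, 0, 421]) cube([2160, 365, 32]);
cube([57, 57, 421]);
translate([0, 308, 0]) cube([57, 57, 421]);
translate([2103, 0, 0]) cube([57, 57, 421]);
translate([2103, 308, 0]) cube([57, 57, 421]);


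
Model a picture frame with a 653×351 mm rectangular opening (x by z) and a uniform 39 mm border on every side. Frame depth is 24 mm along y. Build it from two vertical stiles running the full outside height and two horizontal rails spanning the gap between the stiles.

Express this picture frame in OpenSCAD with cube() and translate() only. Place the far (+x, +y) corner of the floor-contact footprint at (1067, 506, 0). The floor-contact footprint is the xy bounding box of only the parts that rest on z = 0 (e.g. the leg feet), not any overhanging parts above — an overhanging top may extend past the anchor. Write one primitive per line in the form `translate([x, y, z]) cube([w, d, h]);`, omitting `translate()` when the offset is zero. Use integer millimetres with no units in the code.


translate([336, 482, 0]) cube([39, 24, 429]);
translate([1028, 482, 0]) cube([39, 24, 429]);
translate([375, 482, 0]) cube([653, 24, 39]);
translate([375, 482, 390]) cube([653, 24, 39]);


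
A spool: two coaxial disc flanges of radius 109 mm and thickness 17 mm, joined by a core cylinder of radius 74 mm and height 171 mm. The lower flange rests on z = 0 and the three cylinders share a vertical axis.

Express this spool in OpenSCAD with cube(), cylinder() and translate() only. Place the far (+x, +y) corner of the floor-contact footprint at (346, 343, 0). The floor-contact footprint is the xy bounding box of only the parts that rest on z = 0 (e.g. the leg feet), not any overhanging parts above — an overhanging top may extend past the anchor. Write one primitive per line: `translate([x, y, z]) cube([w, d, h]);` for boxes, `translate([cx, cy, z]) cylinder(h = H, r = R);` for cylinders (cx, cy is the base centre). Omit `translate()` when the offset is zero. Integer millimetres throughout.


translate([237, 234, 0]) cylinder(h = 17, r = 109);
translate([237, 234, 17]) cylinder(h = 171, r = 74);
translate([237, 234, 188]) cylinder(h = 17, r = 109);


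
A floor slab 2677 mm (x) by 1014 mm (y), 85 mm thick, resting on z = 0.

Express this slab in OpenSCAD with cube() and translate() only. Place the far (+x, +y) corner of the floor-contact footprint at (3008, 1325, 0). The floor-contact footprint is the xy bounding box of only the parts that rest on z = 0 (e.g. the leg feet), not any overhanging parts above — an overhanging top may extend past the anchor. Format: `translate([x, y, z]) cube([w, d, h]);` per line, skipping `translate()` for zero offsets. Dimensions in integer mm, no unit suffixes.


translate([331, 311, 0]) cube([2677, 1014, 85]);


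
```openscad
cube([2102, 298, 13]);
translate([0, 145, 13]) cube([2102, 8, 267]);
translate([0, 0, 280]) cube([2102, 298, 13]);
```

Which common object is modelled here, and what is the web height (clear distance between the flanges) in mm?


An I-beam. The web height is 267 mm.

Two wide flanges with a thin centred web — an I-beam. Overall 293 mm minus two 13 mm flanges gives a web of 293 − 2·13 = 267 mm.


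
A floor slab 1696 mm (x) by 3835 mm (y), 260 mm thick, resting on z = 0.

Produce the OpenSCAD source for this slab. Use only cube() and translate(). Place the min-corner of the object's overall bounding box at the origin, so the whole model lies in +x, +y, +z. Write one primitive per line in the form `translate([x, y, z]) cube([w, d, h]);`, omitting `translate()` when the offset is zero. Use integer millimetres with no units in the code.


cube([1696, 3835, 260]);
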